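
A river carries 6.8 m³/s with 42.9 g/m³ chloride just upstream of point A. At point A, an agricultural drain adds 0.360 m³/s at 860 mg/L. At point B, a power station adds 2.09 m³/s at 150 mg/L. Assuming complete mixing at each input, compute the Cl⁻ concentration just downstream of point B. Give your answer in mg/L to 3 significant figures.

98.9 mg/L

After input A: C = (6.8·42.9 + 0.36·860) / 7.16 = 83.98 mg/L.
After input B: C = (7.16·83.98 + 2.09·150) / 9.25 = 98.9 mg/L.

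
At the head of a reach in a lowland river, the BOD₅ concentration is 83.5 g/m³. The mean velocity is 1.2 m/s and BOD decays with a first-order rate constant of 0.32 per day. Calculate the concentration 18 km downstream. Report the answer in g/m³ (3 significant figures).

Travel time t = 18 km / 1.2 m/s = 1.8e+04/1.2 = 1.5e+04 s = 0.1736 d.
First-order decay: C = 83.5·exp(−0.32·0.1736) = 83.5·0.946 = 78.99 g/m³.

79.0 g/m³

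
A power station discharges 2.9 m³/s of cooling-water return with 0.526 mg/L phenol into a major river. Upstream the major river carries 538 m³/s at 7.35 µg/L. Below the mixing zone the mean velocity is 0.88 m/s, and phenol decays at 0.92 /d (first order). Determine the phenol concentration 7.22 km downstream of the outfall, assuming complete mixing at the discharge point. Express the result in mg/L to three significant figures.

7.35 µg/L = 0.00735 mg/L.
After complete mixing, C₀ = (2.9·0.526 + 538·0.00735) / 540.9 = 0.01013 mg/L.
Travel time t = 7220 m / 0.88 m/s = 8205 s = 0.09496 d.
C = 0.01013·exp(−0.92·0.09496) = 0.01013·0.9163 = 0.009283 mg/L.

0.00928 mg/L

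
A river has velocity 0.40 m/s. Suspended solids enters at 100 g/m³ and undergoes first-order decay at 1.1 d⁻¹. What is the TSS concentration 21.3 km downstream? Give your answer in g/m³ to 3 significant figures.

50.8 g/m³

Travel time t = 21.3 km / 0.40 m/s = 2.13e+04/0.40 = 5.325e+04 s = 0.6163 d.
First-order decay: C = 100·exp(−1.1·0.6163) = 100·0.5077 = 50.77 g/m³.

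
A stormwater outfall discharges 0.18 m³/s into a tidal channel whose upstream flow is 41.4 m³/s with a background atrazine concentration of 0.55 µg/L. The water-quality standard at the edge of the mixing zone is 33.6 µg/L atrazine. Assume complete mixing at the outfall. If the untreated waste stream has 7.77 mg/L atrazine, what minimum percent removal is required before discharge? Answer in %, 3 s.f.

1.74 %

0.55 µg/L = 0.00055 mg/L.
33.6 µg/L = 0.0336 mg/L.
Mass balance: 0.0336·41.58 = 0.18·Cₑ + 41.4·0.00055.
Cₑ = (1.397 − 0.02277) / 0.18 = 7.635 mg/L.
Required removal = 1 − 7.635/7.77 = 1.736 %.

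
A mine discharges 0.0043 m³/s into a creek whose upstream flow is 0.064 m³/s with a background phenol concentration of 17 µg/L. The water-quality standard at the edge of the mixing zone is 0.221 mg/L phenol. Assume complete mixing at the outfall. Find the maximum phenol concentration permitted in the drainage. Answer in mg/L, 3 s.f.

17 µg/L = 0.017 mg/L.
Mass balance: 0.221·0.0683 = 0.0043·Cₑ + 0.064·0.017.
Cₑ = (0.01509 − 0.001088) / 0.0043 = 3.257 mg/L.

3.26 mg/L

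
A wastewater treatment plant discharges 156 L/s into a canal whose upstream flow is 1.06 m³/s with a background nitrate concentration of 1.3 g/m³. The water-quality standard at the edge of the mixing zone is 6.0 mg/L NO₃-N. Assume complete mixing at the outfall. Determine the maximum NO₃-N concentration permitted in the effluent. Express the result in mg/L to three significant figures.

37.9 mg/L

156 L/s = 0.156 m³/s.
Mass balance: 6·1.216 = 0.156·Cₑ + 1.06·1.3.
Cₑ = (7.296 − 1.378) / 0.156 = 37.94 mg/L.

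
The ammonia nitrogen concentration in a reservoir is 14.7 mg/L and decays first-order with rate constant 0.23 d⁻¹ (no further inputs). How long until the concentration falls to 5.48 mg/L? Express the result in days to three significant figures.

t = ln(C₀/C)/k = ln(14.7/5.48)/0.23 = 0.9867/0.23 = 4.29 d.

4.29 d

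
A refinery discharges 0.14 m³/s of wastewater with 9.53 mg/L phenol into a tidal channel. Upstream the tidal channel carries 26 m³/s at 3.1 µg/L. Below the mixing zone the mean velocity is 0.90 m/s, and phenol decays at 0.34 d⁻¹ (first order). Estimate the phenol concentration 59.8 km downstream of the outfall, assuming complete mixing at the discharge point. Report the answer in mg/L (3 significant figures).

3.1 µg/L = 0.0031 mg/L.
After complete mixing, C₀ = (0.14·9.53 + 26·0.0031) / 26.14 = 0.05412 mg/L.
Travel time t = 5.98e+04 m / 0.90 m/s = 6.644e+04 s = 0.769 d.
C = 0.05412·exp(−0.34·0.769) = 0.05412·0.7699 = 0.04167 mg/L.

0.0417 mg/L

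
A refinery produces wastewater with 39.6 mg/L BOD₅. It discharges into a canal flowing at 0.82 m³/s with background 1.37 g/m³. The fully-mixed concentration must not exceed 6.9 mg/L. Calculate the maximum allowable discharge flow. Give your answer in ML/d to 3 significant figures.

Mass balance at complete mixing: C_std·(Q_w + Q_r) = Q_w·C_e + Q_r·C_b.
Rearranging, Q_w = Q_r·(C_std − C_b)/(C_e − C_std) = 0.82·(6.9 − 1.37) / (39.6 − 6.9) = 0.1387 m³/s.
= 11.98 ML/d.

12.0 ML/d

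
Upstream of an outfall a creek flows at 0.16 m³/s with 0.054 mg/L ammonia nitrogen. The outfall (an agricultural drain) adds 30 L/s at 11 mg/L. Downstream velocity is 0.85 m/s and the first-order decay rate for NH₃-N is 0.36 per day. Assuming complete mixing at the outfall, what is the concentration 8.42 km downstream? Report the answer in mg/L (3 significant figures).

30 L/s = 0.03 m³/s.
After complete mixing, C₀ = (0.03·11 + 0.16·0.054) / 0.19 = 1.782 mg/L.
Travel time t = 8420 m / 0.85 m/s = 9906 s = 0.1147 d.
C = 1.782·exp(−0.36·0.1147) = 1.782·0.9596 = 1.71 mg/L.

1.71 mg/L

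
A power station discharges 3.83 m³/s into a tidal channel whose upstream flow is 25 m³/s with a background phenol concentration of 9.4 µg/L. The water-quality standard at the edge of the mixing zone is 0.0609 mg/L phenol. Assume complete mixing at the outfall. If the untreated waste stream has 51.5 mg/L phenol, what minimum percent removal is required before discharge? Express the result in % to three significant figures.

9.4 µg/L = 0.0094 mg/L.
Mass balance: 0.0609·28.83 = 3.83·Cₑ + 25·0.0094.
Cₑ = (1.756 − 0.235) / 3.83 = 0.3971 mg/L.
Required removal = 1 − 0.3971/51.5 = 99.23 %.

99.2 %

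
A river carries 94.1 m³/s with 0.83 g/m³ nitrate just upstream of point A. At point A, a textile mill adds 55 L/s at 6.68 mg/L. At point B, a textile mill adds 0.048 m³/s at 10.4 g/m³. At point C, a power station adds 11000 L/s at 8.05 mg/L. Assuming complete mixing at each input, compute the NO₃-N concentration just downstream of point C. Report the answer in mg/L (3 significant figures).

55 L/s = 0.055 m³/s.
After input A: C = (94.1·0.83 + 0.055·6.68) / 94.16 = 0.8334 mg/L.
After input B: C = (94.16·0.8334 + 0.048·10.4) / 94.2 = 0.8383 mg/L.
11000 L/s = 11 m³/s.
After input C: C = (94.2·0.8383 + 11·8.05) / 105.2 = 1.592 mg/L.

1.59 mg/L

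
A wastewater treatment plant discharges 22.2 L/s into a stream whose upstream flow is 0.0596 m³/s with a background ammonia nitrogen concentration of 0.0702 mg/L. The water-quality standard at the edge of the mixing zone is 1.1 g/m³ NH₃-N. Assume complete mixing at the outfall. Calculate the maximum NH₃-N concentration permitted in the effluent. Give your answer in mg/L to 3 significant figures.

22.2 L/s = 0.0222 m³/s.
Mass balance: 1.1·0.0818 = 0.0222·Cₑ + 0.0596·0.0702.
Cₑ = (0.08998 − 0.004184) / 0.0222 = 3.865 mg/L.

3.86 mg/L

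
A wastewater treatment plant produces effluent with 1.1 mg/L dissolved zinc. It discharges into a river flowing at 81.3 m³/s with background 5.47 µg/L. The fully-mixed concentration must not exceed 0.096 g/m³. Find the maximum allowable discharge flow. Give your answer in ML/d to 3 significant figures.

5.47 µg/L = 0.00547 mg/L.
Mass balance at complete mixing: C_std·(Q_w + Q_r) = Q_w·C_e + Q_r·C_b.
Rearranging, Q_w = Q_r·(C_std − C_b)/(C_e − C_std) = 81.3·(0.096 − 0.00547) / (1.1 − 0.096) = 7.331 m³/s.
= 633.4 ML/d.

633 ML/d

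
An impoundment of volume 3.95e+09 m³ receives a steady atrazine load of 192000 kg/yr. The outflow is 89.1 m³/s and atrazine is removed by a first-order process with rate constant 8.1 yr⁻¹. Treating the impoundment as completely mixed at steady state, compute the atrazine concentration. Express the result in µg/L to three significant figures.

5.52 µg/L

Outflow Q = 89.1 m³/s × 3.156e+07 s/yr = 2.812e+09 m³/yr.
Steady-state CSTR mass balance: W = Q·C + k·V·C, so C = W/(Q + kV).
Q + kV = 2.812e+09 + 8.1·3.95e+09 = 3.481e+10 m³/yr.
C = 192000/3.481e+10 = 5.516e-06 kg/m³ = 0.005516 mg/L = 5.516 µg/L.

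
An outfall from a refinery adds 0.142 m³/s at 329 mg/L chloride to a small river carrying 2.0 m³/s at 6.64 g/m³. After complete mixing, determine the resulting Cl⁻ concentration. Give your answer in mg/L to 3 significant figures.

28.0 mg/L

Flow-weighted mixing gives C = (0.142·329 + 2·6.64) / (0.142 + 2) = 60/2.142 = 28.01 mg/L.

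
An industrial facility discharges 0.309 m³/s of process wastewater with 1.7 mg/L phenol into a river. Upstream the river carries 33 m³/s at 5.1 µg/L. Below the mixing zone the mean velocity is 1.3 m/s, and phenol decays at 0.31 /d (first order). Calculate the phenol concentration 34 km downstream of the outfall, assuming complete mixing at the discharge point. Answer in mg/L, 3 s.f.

0.0190 mg/L

5.1 µg/L = 0.0051 mg/L.
After complete mixing, C₀ = (0.309·1.7 + 33·0.0051) / 33.31 = 0.02082 mg/L.
Travel time t = 3.4e+04 m / 1.3 m/s = 2.615e+04 s = 0.3027 d.
C = 0.02082·exp(−0.31·0.3027) = 0.02082·0.9104 = 0.01896 mg/L.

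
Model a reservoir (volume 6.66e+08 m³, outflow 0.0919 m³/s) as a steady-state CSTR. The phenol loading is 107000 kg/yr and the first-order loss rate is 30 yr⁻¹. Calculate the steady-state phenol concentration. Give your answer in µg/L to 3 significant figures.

5.35 µg/L

Outflow Q = 0.0919 m³/s × 3.156e+07 s/yr = 2.9e+06 m³/yr.
Steady-state CSTR mass balance: W = Q·C + k·V·C, so C = W/(Q + kV).
Q + kV = 2.9e+06 + 30·6.66e+08 = 1.998e+10 m³/yr.
C = 107000/1.998e+10 = 5.355e-06 kg/m³ = 0.005355 mg/L = 5.355 µg/L.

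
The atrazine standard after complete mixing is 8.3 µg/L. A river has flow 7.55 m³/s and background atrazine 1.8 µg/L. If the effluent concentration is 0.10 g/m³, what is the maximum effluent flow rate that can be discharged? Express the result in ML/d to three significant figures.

46.2 ML/d

1.8 µg/L = 0.0018 mg/L.
8.3 µg/L = 0.0083 mg/L.
Mass balance at complete mixing: C_std·(Q_w + Q_r) = Q_w·C_e + Q_r·C_b.
Rearranging, Q_w = Q_r·(C_std − C_b)/(C_e − C_std) = 7.55·(0.0083 − 0.0018) / (0.1 − 0.0083) = 0.5352 m³/s.
= 46.24 ML/d.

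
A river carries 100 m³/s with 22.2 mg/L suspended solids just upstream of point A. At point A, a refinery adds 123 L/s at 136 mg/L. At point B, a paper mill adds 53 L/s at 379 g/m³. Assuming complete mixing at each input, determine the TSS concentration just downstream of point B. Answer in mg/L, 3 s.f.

123 L/s = 0.123 m³/s.
After input A: C = (100·22.2 + 0.123·136) / 100.1 = 22.34 mg/L.
53 L/s = 0.053 m³/s.
After input B: C = (100.1·22.34 + 0.053·379) / 100.2 = 22.53 mg/L.

22.5 mg/L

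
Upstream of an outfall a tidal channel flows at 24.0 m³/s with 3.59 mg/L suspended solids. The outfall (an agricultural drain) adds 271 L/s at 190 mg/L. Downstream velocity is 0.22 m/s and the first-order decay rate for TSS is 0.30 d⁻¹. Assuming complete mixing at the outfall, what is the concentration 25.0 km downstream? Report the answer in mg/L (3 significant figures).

3.82 mg/L

271 L/s = 0.271 m³/s.
After complete mixing, C₀ = (0.271·190 + 24·3.59) / 24.27 = 5.671 mg/L.
Travel time t = 2.5e+04 m / 0.22 m/s = 1.136e+05 s = 1.315 d.
C = 5.671·exp(−0.30·1.315) = 5.671·0.674 = 3.822 mg/L.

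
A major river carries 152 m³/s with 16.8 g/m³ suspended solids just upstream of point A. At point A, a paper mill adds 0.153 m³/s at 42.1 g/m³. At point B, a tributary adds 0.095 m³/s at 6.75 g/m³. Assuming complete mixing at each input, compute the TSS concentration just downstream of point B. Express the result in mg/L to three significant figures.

After input A: C = (152·16.8 + 0.153·42.1) / 152.2 = 16.83 mg/L.
After input B: C = (152.2·16.83 + 0.095·6.75) / 152.2 = 16.82 mg/L.

16.8 mg/L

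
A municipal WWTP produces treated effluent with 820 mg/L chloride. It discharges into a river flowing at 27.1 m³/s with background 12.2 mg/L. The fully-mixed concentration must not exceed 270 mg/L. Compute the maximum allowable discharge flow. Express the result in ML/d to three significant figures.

Mass balance at complete mixing: C_std·(Q_w + Q_r) = Q_w·C_e + Q_r·C_b.
Rearranging, Q_w = Q_r·(C_std − C_b)/(C_e − C_std) = 27.1·(270 − 12.2) / (820 − 270) = 12.7 m³/s.
= 1097 ML/d.

1100 ML/d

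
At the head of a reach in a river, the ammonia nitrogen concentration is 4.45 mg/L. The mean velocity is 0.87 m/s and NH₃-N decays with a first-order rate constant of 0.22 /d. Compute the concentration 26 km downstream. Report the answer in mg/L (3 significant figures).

Travel time t = 26 km / 0.87 m/s = 2.6e+04/0.87 = 2.989e+04 s = 0.3459 d.
First-order decay: C = 4.45·exp(−0.22·0.3459) = 4.45·0.9267 = 4.124 mg/L.

4.12 mg/L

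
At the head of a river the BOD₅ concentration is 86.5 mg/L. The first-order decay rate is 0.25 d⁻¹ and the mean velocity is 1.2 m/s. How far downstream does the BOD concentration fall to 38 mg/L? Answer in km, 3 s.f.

From C = C₀·e^(−kt), t = ln(C₀/C)/k = ln(86.5/38)/0.25 = 0.8226/0.25 = 3.29 d.
Distance = v·t = 1.2 m/s × 2.843e+05 s = 3.411e+05 m = 341.1 km.

341 km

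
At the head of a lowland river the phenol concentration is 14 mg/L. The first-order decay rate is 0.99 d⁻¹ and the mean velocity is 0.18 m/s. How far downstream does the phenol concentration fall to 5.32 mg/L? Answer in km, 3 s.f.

15.2 km

From C = C₀·e^(−kt), t = ln(C₀/C)/k = ln(14/5.32)/0.99 = 0.9676/0.99 = 0.9774 d.
Distance = v·t = 0.18 m/s × 8.444e+04 s = 1.52e+04 m = 15.2 km.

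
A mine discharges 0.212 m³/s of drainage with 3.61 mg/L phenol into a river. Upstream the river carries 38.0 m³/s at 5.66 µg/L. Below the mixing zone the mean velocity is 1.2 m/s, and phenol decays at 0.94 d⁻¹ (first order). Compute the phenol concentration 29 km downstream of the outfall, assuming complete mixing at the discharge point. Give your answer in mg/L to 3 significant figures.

0.0197 mg/L

5.66 µg/L = 0.00566 mg/L.
After complete mixing, C₀ = (0.212·3.61 + 38·0.00566) / 38.21 = 0.02566 mg/L.
Travel time t = 2.9e+04 m / 1.2 m/s = 2.417e+04 s = 0.2797 d.
C = 0.02566·exp(−0.94·0.2797) = 0.02566·0.7688 = 0.01972 mg/L.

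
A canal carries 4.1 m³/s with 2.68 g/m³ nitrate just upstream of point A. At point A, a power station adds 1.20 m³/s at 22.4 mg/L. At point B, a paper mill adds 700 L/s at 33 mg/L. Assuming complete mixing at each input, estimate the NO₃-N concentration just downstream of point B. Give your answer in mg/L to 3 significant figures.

After input A: C = (4.1·2.68 + 1.2·22.4) / 5.3 = 7.145 mg/L.
700 L/s = 0.7 m³/s.
After input B: C = (5.3·7.145 + 0.7·33) / 6 = 10.16 mg/L.

10.2 mg/L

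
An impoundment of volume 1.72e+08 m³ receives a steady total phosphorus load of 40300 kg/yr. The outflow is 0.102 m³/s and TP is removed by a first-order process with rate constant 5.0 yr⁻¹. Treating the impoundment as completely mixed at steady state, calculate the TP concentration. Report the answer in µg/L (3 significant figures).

46.7 µg/L

Outflow Q = 0.102 m³/s × 3.156e+07 s/yr = 3.219e+06 m³/yr.
Steady-state CSTR mass balance: W = Q·C + k·V·C, so C = W/(Q + kV).
Q + kV = 3.219e+06 + 5.0·1.72e+08 = 8.632e+08 m³/yr.
C = 40300/8.632e+08 = 4.669e-05 kg/m³ = 0.04669 mg/L = 46.69 µg/L.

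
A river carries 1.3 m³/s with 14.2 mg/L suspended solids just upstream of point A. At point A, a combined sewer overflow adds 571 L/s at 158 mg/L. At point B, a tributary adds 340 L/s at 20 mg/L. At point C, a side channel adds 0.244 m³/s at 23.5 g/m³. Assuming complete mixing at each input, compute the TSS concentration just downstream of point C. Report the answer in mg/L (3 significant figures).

571 L/s = 0.571 m³/s.
After input A: C = (1.3·14.2 + 0.571·158) / 1.871 = 58.09 mg/L.
340 L/s = 0.34 m³/s.
After input B: C = (1.871·58.09 + 0.34·20) / 2.211 = 52.23 mg/L.
After input C: C = (2.211·52.23 + 0.244·23.5) / 2.455 = 49.37 mg/L.

49.4 mg/L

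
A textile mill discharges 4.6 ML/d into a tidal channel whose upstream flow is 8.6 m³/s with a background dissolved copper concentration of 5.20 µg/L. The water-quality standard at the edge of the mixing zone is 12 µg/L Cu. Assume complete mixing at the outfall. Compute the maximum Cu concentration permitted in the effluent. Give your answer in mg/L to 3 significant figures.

4.6 ML/d = 0.05324 m³/s.
5.20 µg/L = 0.0052 mg/L.
12 µg/L = 0.012 mg/L.
Mass balance: 0.012·8.653 = 0.05324·Cₑ + 8.6·0.0052.
Cₑ = (0.1038 − 0.04472) / 0.05324 = 1.11 mg/L.

1.11 mg/L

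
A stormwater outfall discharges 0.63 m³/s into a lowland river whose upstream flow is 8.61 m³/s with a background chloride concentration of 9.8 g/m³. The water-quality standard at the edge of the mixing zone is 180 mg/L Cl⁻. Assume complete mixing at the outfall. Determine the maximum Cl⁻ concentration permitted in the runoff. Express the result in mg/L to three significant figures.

Mass balance: 180·9.24 = 0.63·Cₑ + 8.61·9.8.
Cₑ = (1663 − 84.38) / 0.63 = 2506 mg/L.

2510 mg/L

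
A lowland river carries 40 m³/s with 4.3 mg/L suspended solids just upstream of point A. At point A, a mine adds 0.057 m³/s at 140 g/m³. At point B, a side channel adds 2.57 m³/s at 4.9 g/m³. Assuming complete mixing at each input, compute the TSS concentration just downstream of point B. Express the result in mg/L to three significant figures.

4.52 mg/L

After input A: C = (40·4.3 + 0.057·140) / 40.06 = 4.493 mg/L.
After input B: C = (40.06·4.493 + 2.57·4.9) / 42.63 = 4.518 mg/L.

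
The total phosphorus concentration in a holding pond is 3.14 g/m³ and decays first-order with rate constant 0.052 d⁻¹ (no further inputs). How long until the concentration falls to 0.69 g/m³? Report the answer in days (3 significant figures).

t = ln(C₀/C)/k = ln(3.14/0.69)/0.052 = 1.515/0.052 = 29.14 d.

29.1 d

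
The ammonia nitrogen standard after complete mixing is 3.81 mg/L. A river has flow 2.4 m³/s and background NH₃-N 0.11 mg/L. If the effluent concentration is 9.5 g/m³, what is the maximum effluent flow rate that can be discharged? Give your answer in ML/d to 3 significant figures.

Mass balance at complete mixing: C_std·(Q_w + Q_r) = Q_w·C_e + Q_r·C_b.
Rearranging, Q_w = Q_r·(C_std − C_b)/(C_e − C_std) = 2.4·(3.81 − 0.11) / (9.5 − 3.81) = 1.561 m³/s.
= 134.8 ML/d.

135 ML/d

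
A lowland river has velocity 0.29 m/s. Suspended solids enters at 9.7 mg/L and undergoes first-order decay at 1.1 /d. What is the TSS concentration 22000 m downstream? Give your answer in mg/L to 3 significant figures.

3.69 mg/L

Travel time t = 22000 m / 0.29 m/s = 2.2e+04/0.29 = 7.586e+04 s = 0.878 d.
First-order decay: C = 9.7·exp(−1.1·0.878) = 9.7·0.3807 = 3.692 mg/L.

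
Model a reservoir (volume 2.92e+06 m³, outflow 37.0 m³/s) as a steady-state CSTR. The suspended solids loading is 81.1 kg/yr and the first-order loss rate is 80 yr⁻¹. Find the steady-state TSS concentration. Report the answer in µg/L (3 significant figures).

0.0579 µg/L

Outflow Q = 37.0 m³/s × 3.156e+07 s/yr = 1.168e+09 m³/yr.
Steady-state CSTR mass balance: W = Q·C + k·V·C, so C = W/(Q + kV).
Q + kV = 1.168e+09 + 80·2.92e+06 = 1.401e+09 m³/yr.
C = 81.1/1.401e+09 = 5.788e-08 kg/m³ = 5.788e-05 mg/L = 0.05788 µg/L.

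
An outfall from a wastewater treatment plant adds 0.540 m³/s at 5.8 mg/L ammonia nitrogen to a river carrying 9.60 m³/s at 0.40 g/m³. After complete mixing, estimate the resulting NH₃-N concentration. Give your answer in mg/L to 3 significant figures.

0.688 mg/L

Flow-weighted mixing gives C = (0.54·5.8 + 9.6·0.4) / (0.54 + 9.6) = 6.972/10.14 = 0.6876 mg/L.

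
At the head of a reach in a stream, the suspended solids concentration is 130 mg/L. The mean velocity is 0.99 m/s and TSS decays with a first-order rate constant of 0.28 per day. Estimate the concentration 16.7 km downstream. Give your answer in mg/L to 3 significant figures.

Travel time t = 16.7 km / 0.99 m/s = 1.67e+04/0.99 = 1.687e+04 s = 0.1952 d.
First-order decay: C = 130·exp(−0.28·0.1952) = 130·0.9468 = 123.1 mg/L.

123 mg/L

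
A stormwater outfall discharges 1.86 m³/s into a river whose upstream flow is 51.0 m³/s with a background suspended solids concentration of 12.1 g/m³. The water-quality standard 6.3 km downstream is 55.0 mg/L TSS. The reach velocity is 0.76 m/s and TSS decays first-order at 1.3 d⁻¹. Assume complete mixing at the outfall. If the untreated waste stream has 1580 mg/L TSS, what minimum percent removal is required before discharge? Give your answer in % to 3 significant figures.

8.93 %

Travel time to the compliance point: t = 6300/0.76 = 8289 s = 0.09594 d; decay factor exp(−1.3·0.09594) = 0.8827.
So the concentration just after mixing may be at most 55/0.8827 = 62.31 mg/L.
Mass balance: 62.31·52.86 = 1.86·Cₑ + 51·12.1.
Cₑ = (3293 − 617.1) / 1.86 = 1439 mg/L.
Required removal = 1 − 1439/1580 = 8.929 %.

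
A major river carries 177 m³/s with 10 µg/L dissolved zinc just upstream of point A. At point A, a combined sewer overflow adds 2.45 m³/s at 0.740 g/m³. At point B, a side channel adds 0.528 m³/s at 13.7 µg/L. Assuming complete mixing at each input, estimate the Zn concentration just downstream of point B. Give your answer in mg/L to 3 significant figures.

10 µg/L = 0.01 mg/L.
After input A: C = (177·0.01 + 2.45·0.74) / 179.4 = 0.01997 mg/L.
13.7 µg/L = 0.0137 mg/L.
After input B: C = (179.4·0.01997 + 0.528·0.0137) / 180 = 0.01995 mg/L.

0.0199 mg/L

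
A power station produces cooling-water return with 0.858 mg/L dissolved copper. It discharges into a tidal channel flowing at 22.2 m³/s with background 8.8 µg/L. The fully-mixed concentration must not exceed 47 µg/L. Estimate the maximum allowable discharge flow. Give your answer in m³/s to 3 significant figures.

1.05 m³/s

8.8 µg/L = 0.0088 mg/L.
47 µg/L = 0.047 mg/L.
Mass balance at complete mixing: C_std·(Q_w + Q_r) = Q_w·C_e + Q_r·C_b.
Rearranging, Q_w = Q_r·(C_std − C_b)/(C_e − C_std) = 22.2·(0.047 − 0.0088) / (0.858 − 0.047) = 1.046 m³/s.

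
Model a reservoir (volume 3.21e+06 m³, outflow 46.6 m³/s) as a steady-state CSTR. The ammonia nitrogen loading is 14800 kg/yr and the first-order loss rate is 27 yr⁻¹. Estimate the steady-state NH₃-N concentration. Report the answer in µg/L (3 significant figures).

9.50 µg/L

Outflow Q = 46.6 m³/s × 3.156e+07 s/yr = 1.471e+09 m³/yr.
Steady-state CSTR mass balance: W = Q·C + k·V·C, so C = W/(Q + kV).
Q + kV = 1.471e+09 + 27·3.21e+06 = 1.557e+09 m³/yr.
C = 14800/1.557e+09 = 9.504e-06 kg/m³ = 0.009504 mg/L = 9.504 µg/L.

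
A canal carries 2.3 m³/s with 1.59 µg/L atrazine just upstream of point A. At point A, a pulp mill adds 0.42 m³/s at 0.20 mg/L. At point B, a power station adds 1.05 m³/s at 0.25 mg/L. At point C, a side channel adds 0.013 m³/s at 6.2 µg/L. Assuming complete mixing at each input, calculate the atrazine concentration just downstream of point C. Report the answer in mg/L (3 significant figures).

1.59 µg/L = 0.00159 mg/L.
After input A: C = (2.3·0.00159 + 0.42·0.2) / 2.72 = 0.03223 mg/L.
After input B: C = (2.72·0.03223 + 1.05·0.25) / 3.77 = 0.09288 mg/L.
6.2 µg/L = 0.0062 mg/L.
After input C: C = (3.77·0.09288 + 0.013·0.0062) / 3.783 = 0.09258 mg/L.

0.0926 mg/L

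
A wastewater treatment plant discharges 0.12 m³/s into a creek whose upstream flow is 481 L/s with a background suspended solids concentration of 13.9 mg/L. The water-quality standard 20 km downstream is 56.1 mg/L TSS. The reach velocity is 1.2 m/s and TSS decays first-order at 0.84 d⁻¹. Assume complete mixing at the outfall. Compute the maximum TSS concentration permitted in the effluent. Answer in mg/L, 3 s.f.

481 L/s = 0.481 m³/s.
Travel time to the compliance point: t = 2e+04/1.2 = 1.667e+04 s = 0.1929 d; decay factor exp(−0.84·0.1929) = 0.8504.
So the concentration just after mixing may be at most 56.1/0.8504 = 65.97 mg/L.
Mass balance: 65.97·0.601 = 0.12·Cₑ + 0.481·13.9.
Cₑ = (39.65 − 6.686) / 0.12 = 274.7 mg/L.

275 mg/L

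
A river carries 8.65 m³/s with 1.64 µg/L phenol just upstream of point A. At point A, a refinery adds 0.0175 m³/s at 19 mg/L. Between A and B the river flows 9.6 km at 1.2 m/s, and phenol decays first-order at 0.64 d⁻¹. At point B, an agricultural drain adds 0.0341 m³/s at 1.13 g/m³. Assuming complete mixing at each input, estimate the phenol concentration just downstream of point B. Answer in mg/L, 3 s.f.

0.0420 mg/L

1.64 µg/L = 0.00164 mg/L.
After input A: C = (8.65·0.00164 + 0.0175·19) / 8.668 = 0.04 mg/L.
Over the 9.6 km reach to input B (t = 8000 s = 0.09259 d), decay gives C = 0.04·exp(−0.64·0.09259) = 0.0377 mg/L.
After input B: C = (8.668·0.0377 + 0.0341·1.13) / 8.702 = 0.04198 mg/L.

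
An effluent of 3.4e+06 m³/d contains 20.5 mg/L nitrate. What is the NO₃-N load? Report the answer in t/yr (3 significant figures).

25500 t/yr

3.4e+06 m³/d = 39.35 m³/s.
Mass flux = Q·C = 39.35 m³/s × 20.5 g/m³ = 806.7 g/s.
= 806.7 g/s × 31.56 = 2.546e+04 t/yr.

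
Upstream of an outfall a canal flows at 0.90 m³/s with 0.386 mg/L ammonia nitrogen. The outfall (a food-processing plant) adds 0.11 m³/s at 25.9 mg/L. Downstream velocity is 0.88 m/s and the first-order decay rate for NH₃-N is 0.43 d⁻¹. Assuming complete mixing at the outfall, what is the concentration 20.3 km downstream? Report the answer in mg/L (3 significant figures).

After complete mixing, C₀ = (0.11·25.9 + 0.9·0.386) / 1.01 = 3.165 mg/L.
Travel time t = 2.03e+04 m / 0.88 m/s = 2.307e+04 s = 0.267 d.
C = 3.165·exp(−0.43·0.267) = 3.165·0.8915 = 2.821 mg/L.

2.82 mg/L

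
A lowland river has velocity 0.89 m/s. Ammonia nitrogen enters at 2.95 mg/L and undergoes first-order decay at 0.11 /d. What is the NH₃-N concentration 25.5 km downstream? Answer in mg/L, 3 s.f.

Travel time t = 25.5 km / 0.89 m/s = 2.55e+04/0.89 = 2.865e+04 s = 0.3316 d.
First-order decay: C = 2.95·exp(−0.11·0.3316) = 2.95·0.9642 = 2.844 mg/L.

2.84 mg/L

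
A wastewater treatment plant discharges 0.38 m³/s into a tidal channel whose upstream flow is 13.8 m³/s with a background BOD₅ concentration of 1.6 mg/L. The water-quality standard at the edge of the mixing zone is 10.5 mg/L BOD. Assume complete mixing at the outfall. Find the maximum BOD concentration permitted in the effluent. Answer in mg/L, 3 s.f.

Mass balance: 10.5·14.18 = 0.38·Cₑ + 13.8·1.6.
Cₑ = (148.9 − 22.08) / 0.38 = 333.7 mg/L.

334 mg/L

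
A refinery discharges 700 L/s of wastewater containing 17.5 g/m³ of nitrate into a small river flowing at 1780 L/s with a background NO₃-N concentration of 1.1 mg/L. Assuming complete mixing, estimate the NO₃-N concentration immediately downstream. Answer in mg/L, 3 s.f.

5.73 mg/L

700 L/s = 0.7 m³/s.
1780 L/s = 1.78 m³/s.
Conservation of mass across the mixing zone: C = (0.7·17.5 + 1.78·1.1) / (0.7 + 1.78) = 14.21/2.48 = 5.729 mg/L.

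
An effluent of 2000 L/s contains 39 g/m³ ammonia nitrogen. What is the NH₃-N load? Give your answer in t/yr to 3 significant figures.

2000 L/s = 2 m³/s.
Mass flux = Q·C = 2 m³/s × 39 g/m³ = 78 g/s.
= 78 g/s × 31.56 = 2461 t/yr.

2460 t/yr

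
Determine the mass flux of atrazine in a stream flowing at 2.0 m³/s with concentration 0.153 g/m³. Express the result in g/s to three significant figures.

0.306 g/s

Mass flux = Q·C = 2 m³/s × 0.153 g/m³ = 0.306 g/s.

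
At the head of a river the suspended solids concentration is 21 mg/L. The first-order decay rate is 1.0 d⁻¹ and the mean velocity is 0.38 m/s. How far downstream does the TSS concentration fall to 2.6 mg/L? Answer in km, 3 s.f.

From C = C₀·e^(−kt), t = ln(C₀/C)/k = ln(21/2.6)/1.0 = 2.089/1.0 = 2.089 d.
Distance = v·t = 0.38 m/s × 1.805e+05 s = 6.859e+04 m = 68.59 km.

68.6 km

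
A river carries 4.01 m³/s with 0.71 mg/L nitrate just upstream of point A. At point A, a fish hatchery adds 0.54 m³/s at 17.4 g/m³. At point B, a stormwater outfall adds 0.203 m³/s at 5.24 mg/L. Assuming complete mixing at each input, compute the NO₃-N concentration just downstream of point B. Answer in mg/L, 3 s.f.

After input A: C = (4.01·0.71 + 0.54·17.4) / 4.55 = 2.691 mg/L.
After input B: C = (4.55·2.691 + 0.203·5.24) / 4.753 = 2.8 mg/L.

2.80 mg/L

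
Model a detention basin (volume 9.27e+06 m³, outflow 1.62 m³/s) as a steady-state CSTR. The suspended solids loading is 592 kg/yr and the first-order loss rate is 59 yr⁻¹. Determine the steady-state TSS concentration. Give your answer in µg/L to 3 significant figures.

0.990 µg/L

Outflow Q = 1.62 m³/s × 3.156e+07 s/yr = 5.112e+07 m³/yr.
Steady-state CSTR mass balance: W = Q·C + k·V·C, so C = W/(Q + kV).
Q + kV = 5.112e+07 + 59·9.27e+06 = 5.981e+08 m³/yr.
C = 592/5.981e+08 = 9.899e-07 kg/m³ = 0.0009899 mg/L = 0.9899 µg/L.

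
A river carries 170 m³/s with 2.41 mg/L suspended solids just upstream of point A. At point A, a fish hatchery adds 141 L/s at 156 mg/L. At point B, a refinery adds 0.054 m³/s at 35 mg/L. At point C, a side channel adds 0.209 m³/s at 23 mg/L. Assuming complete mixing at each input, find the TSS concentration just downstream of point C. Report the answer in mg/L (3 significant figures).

141 L/s = 0.141 m³/s.
After input A: C = (170·2.41 + 0.141·156) / 170.1 = 2.537 mg/L.
After input B: C = (170.1·2.537 + 0.054·35) / 170.2 = 2.548 mg/L.
After input C: C = (170.2·2.548 + 0.209·23) / 170.4 = 2.573 mg/L.

2.57 mg/L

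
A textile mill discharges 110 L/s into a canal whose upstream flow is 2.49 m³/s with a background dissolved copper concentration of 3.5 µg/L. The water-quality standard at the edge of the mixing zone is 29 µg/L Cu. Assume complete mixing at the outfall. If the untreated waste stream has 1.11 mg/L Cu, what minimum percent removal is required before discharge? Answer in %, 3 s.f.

45.4 %

110 L/s = 0.11 m³/s.
3.5 µg/L = 0.0035 mg/L.
29 µg/L = 0.029 mg/L.
Mass balance: 0.029·2.6 = 0.11·Cₑ + 2.49·0.0035.
Cₑ = (0.0754 − 0.008715) / 0.11 = 0.6062 mg/L.
Required removal = 1 − 0.6062/1.11 = 45.38 %.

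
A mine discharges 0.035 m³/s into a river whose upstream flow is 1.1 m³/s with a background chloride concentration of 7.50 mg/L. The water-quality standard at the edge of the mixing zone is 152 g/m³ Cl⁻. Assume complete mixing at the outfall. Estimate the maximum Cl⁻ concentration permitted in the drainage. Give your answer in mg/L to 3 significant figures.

Mass balance: 152·1.135 = 0.035·Cₑ + 1.1·7.5.
Cₑ = (172.5 − 8.25) / 0.035 = 4693 mg/L.

4690 mg/L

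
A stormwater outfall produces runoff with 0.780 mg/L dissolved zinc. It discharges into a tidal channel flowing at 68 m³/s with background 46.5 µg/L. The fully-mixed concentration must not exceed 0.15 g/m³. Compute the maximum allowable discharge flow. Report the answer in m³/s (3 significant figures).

11.2 m³/s

46.5 µg/L = 0.0465 mg/L.
Mass balance at complete mixing: C_std·(Q_w + Q_r) = Q_w·C_e + Q_r·C_b.
Rearranging, Q_w = Q_r·(C_std − C_b)/(C_e − C_std) = 68·(0.15 − 0.0465) / (0.78 − 0.15) = 11.17 m³/s.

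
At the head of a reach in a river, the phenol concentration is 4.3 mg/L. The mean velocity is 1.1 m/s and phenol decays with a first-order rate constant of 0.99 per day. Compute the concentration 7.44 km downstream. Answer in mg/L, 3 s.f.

3.98 mg/L

Travel time t = 7.44 km / 1.1 m/s = 7440/1.1 = 6764 s = 0.07828 d.
First-order decay: C = 4.3·exp(−0.99·0.07828) = 4.3·0.9254 = 3.979 mg/L.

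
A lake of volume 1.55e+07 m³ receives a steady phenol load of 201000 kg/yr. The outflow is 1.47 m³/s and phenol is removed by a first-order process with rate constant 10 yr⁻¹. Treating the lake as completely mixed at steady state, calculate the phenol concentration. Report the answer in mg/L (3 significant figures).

Outflow Q = 1.47 m³/s × 3.156e+07 s/yr = 4.639e+07 m³/yr.
Steady-state CSTR mass balance: W = Q·C + k·V·C, so C = W/(Q + kV).
Q + kV = 4.639e+07 + 10·1.55e+07 = 2.014e+08 m³/yr.
C = 201000/2.014e+08 = 0.0009981 kg/m³ = 0.9981 mg/L.

0.998 mg/L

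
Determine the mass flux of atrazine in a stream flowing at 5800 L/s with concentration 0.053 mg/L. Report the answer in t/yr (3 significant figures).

5800 L/s = 5.8 m³/s.
Mass flux = Q·C = 5.8 m³/s × 0.053 g/m³ = 0.3074 g/s.
= 0.3074 g/s × 31.56 = 9.701 t/yr.

9.70 t/yr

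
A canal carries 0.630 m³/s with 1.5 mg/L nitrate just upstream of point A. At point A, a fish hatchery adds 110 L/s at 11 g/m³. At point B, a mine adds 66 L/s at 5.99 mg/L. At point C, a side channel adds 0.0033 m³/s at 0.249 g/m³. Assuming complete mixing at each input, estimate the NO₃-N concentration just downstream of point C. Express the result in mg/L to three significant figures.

110 L/s = 0.11 m³/s.
After input A: C = (0.63·1.5 + 0.11·11) / 0.74 = 2.912 mg/L.
66 L/s = 0.066 m³/s.
After input B: C = (0.74·2.912 + 0.066·5.99) / 0.806 = 3.164 mg/L.
After input C: C = (0.806·3.164 + 0.0033·0.249) / 0.8093 = 3.152 mg/L.

3.15 mg/L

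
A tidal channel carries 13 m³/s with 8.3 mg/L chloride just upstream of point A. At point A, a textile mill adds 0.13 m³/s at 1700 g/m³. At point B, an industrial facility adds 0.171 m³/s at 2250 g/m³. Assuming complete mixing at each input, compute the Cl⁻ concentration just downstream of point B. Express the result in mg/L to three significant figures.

53.7 mg/L

After input A: C = (13·8.3 + 0.13·1700) / 13.13 = 25.05 mg/L.
After input B: C = (13.13·25.05 + 0.171·2250) / 13.3 = 53.65 mg/L.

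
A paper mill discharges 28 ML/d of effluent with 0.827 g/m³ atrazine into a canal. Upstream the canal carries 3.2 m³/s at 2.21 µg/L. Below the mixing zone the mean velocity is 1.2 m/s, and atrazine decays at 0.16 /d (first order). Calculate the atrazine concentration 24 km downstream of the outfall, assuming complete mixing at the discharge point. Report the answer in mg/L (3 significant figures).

0.0752 mg/L

28 ML/d = 0.3241 m³/s.
2.21 µg/L = 0.00221 mg/L.
After complete mixing, C₀ = (0.3241·0.827 + 3.2·0.00221) / 3.524 = 0.07806 mg/L.
Travel time t = 2.4e+04 m / 1.2 m/s = 2e+04 s = 0.2315 d.
C = 0.07806·exp(−0.16·0.2315) = 0.07806·0.9636 = 0.07522 mg/L.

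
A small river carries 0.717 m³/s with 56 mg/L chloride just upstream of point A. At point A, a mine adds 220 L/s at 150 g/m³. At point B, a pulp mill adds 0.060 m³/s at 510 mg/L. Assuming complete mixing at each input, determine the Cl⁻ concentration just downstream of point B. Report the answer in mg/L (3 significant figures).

220 L/s = 0.22 m³/s.
After input A: C = (0.717·56 + 0.22·150) / 0.937 = 78.07 mg/L.
After input B: C = (0.937·78.07 + 0.06·510) / 0.997 = 104.1 mg/L.

104 mg/L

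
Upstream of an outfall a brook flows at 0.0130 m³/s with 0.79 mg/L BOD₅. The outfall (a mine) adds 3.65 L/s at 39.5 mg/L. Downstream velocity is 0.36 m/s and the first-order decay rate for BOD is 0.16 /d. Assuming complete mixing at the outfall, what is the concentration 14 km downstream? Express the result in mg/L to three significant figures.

3.65 L/s = 0.00365 m³/s.
After complete mixing, C₀ = (0.00365·39.5 + 0.013·0.79) / 0.01665 = 9.276 mg/L.
Travel time t = 1.4e+04 m / 0.36 m/s = 3.889e+04 s = 0.4501 d.
C = 9.276·exp(−0.16·0.4501) = 9.276·0.9305 = 8.631 mg/L.

8.63 mg/L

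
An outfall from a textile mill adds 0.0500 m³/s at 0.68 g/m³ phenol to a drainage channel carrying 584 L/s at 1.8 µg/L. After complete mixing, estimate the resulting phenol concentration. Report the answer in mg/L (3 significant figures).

584 L/s = 0.584 m³/s.
1.8 µg/L = 0.0018 mg/L.
Flow-weighted mixing gives C = (0.05·0.68 + 0.584·0.0018) / (0.05 + 0.584) = 0.03505/0.634 = 0.05529 mg/L.

0.0553 mg/L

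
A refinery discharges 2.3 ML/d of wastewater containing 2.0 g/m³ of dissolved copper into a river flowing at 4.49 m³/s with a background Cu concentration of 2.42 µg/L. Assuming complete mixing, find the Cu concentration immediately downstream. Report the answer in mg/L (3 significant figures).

2.3 ML/d = 0.02662 m³/s.
2.42 µg/L = 0.00242 mg/L.
By mass balance at complete mixing, C = (0.02662·2 + 4.49·0.00242) / (0.02662 + 4.49) = 0.06411/4.517 = 0.01419 mg/L.

0.0142 mg/L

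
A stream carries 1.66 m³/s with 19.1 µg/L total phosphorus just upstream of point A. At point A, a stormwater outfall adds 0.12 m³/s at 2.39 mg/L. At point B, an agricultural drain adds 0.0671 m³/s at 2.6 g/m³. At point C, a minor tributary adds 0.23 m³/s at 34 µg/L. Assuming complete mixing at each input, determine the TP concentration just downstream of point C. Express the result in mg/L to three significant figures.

0.241 mg/L

19.1 µg/L = 0.0191 mg/L.
After input A: C = (1.66·0.0191 + 0.12·2.39) / 1.78 = 0.1789 mg/L.
After input B: C = (1.78·0.1789 + 0.0671·2.6) / 1.847 = 0.2669 mg/L.
34 µg/L = 0.034 mg/L.
After input C: C = (1.847·0.2669 + 0.23·0.034) / 2.077 = 0.2411 mg/L.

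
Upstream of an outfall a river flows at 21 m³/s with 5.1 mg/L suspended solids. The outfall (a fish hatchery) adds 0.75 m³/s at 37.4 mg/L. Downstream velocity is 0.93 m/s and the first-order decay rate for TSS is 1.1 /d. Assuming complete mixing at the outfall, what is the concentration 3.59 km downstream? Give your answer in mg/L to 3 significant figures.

5.92 mg/L

After complete mixing, C₀ = (0.75·37.4 + 21·5.1) / 21.75 = 6.214 mg/L.
Travel time t = 3590 m / 0.93 m/s = 3860 s = 0.04468 d.
C = 6.214·exp(−1.1·0.04468) = 6.214·0.952 = 5.916 mg/L.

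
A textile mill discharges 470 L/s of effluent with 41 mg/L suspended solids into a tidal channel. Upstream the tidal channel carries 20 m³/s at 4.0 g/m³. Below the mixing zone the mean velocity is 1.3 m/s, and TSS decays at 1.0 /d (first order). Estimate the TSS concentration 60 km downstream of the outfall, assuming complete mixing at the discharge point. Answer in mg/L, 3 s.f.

2.84 mg/L

470 L/s = 0.47 m³/s.
After complete mixing, C₀ = (0.47·41 + 20·4) / 20.47 = 4.85 mg/L.
Travel time t = 6e+04 m / 1.3 m/s = 4.615e+04 s = 0.5342 d.
C = 4.85·exp(−1.0·0.5342) = 4.85·0.5861 = 2.843 mg/L.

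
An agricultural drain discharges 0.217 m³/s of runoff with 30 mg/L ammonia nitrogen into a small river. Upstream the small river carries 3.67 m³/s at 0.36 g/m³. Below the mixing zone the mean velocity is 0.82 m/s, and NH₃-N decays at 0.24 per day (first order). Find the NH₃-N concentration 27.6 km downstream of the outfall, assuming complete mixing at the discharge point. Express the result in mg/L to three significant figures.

1.83 mg/L

After complete mixing, C₀ = (0.217·30 + 3.67·0.36) / 3.887 = 2.015 mg/L.
Travel time t = 2.76e+04 m / 0.82 m/s = 3.366e+04 s = 0.3896 d.
C = 2.015·exp(−0.24·0.3896) = 2.015·0.9107 = 1.835 mg/L.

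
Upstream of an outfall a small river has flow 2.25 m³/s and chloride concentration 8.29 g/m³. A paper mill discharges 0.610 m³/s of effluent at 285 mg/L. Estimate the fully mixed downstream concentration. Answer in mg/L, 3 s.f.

Conservation of mass across the mixing zone: C = (0.61·285 + 2.25·8.29) / (0.61 + 2.25) = 192.5/2.86 = 67.31 mg/L.

67.3 mg/L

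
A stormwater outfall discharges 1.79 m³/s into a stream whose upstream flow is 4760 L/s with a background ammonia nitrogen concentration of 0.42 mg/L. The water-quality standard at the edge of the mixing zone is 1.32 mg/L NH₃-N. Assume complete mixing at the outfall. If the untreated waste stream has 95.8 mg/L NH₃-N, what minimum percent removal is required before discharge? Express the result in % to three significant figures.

96.1 %

4760 L/s = 4.76 m³/s.
Mass balance: 1.32·6.55 = 1.79·Cₑ + 4.76·0.42.
Cₑ = (8.646 − 1.999) / 1.79 = 3.713 mg/L.
Required removal = 1 − 3.713/95.8 = 96.12 %.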